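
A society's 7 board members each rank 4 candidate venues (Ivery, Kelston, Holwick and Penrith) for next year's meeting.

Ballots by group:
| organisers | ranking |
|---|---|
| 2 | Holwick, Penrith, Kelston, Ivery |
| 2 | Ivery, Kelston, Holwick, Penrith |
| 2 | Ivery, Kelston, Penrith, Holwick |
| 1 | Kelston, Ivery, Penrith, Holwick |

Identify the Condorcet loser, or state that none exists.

Penrith

Pairwise majorities:
Ivery vs Kelston: Ivery preferred on 2+2 = 4 ballots; Ivery wins 4–3.
Ivery vs Holwick: 2+2+1 = 5 for Ivery, 2 for Holwick — Ivery by 5–2.
Ivery vs Penrith: Ivery, 5–2.
Kelston vs Holwick: Kelston wins 5–2.
Kelston vs Penrith: 5 to 2, Kelston.
Holwick–Penrith: Holwick 4–3.
Penrith loses to every other city — it is the Condorcet loser.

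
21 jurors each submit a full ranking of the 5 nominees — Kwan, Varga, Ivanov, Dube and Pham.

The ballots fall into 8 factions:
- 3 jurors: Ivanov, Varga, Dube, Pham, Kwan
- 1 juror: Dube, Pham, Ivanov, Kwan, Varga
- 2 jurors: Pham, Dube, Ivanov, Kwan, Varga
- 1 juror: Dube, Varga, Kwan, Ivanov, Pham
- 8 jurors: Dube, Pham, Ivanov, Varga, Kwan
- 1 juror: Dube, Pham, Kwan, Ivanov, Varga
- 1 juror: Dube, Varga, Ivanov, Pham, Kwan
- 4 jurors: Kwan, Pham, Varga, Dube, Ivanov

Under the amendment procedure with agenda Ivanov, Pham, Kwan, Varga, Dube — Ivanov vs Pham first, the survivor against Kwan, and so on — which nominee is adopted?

Round 1: Ivanov vs Pham — 5–16, Pham advances.
Round 2: Pham vs Kwan — 16–5, Pham advances.
Round 3: Pham vs Varga — 16–5, Pham advances.
Round 4: Pham vs Dube — 6–15, Dube advances.
The agenda winner is Dube.

Dube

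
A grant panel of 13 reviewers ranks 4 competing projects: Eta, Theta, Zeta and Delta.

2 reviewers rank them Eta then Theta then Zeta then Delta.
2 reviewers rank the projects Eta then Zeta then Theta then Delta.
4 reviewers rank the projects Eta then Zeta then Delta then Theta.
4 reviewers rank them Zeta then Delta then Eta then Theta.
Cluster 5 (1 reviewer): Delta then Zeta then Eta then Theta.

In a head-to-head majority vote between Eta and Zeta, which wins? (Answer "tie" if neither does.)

Eta

Ballots ranking Eta above Zeta: 2 + 2 + 4 = 8.
Ballots ranking Zeta above Eta: 13 − 8 = 5.
Eta wins the head-to-head 8–5.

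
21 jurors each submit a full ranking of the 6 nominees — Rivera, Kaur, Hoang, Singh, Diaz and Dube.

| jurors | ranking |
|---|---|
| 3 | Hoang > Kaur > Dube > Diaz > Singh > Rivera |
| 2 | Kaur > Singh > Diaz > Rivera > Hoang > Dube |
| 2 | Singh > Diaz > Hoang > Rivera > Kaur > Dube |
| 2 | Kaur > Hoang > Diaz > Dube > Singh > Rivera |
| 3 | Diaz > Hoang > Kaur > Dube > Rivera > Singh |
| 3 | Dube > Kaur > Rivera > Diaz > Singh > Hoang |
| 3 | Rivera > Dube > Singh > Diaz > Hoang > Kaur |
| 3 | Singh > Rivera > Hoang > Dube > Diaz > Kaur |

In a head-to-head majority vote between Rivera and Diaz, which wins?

Ballots ranking Rivera above Diaz: 3 + 3 + 3 = 9.
Ballots ranking Diaz above Rivera: 21 − 9 = 12.
Diaz wins the head-to-head 12–9.

Diaz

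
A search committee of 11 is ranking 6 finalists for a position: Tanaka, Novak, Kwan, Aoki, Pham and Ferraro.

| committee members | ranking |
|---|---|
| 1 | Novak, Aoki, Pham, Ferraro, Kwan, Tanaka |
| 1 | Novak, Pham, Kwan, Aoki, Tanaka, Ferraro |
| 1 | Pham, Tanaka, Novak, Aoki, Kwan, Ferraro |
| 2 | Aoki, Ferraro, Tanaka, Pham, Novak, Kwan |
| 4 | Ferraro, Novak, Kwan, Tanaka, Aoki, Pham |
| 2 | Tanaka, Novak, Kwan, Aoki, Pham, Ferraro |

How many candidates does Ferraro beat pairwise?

4

Ferraro against each rival (11 committee members):
Ferraro–Tanaka: Ferraro 7–4.
Ferraro vs Novak: Ferraro preferred on 2+4 = 6 ballots; Ferraro wins 6–5.
Ferraro–Kwan: Ferraro 7–4.
Ferraro vs Aoki: 4 to 7, Aoki.
Ferraro–Pham: Ferraro 6–5.
Ferraro beats Tanaka, Novak, Kwan, Pham; loses to Aoki — 4 pairwise wins.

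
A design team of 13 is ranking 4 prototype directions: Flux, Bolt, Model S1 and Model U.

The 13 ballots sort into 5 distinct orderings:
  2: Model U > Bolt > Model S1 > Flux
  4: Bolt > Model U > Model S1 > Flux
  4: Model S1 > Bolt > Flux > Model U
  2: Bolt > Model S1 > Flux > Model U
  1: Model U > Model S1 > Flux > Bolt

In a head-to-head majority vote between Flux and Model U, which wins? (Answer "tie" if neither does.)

Model U

Ballots ranking Flux above Model U: 4 + 2 = 6.
Ballots ranking Model U above Flux: 13 − 6 = 7.
Model U wins the head-to-head 7–6.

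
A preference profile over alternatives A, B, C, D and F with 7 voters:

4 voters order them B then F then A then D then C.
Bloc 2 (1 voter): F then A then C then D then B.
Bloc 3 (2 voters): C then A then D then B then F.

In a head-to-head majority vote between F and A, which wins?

Ballots ranking F above A: 4 + 1 = 5.
Ballots ranking A above F: 7 − 5 = 2.
F wins the head-to-head 5–2.

F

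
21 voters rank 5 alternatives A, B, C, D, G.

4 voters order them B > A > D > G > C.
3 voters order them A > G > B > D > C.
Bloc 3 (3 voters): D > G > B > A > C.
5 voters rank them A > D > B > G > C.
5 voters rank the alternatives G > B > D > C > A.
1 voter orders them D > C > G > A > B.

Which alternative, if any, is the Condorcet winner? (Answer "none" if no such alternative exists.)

Pairwise majorities:
A vs B: 9 to 12, B.
A vs C: 4+3+3+5 = 15 for A, 6 for C — A by 15–6.
A vs D: A preferred on 4+3+5 = 12 ballots; A wins 12–9.
A vs G: 4+3+5 = 12 for A, 9 for G — A by 12–9.
B vs C: 4+3+3+5+5 = 20 for B, 1 for C — B by 20–1.
B vs D: 4+3+5 = 12 for B, 9 for D — B by 12–9.
B vs G: 9 to 12, G.
C vs D: C preferred on 0 ballots; D wins 21–0.
C vs G: 1 for C, 20 for G — G by 20–1.
D vs G: D is ranked higher on 4+3+5+1 = 13 ballots, G on 8. D wins 13–8.
No alternative is unbeaten: A loses to B; B loses to G; C loses to A; D loses to A; G loses to A. In particular A > G > B > A is a majority cycle — no Condorcet winner exists.

none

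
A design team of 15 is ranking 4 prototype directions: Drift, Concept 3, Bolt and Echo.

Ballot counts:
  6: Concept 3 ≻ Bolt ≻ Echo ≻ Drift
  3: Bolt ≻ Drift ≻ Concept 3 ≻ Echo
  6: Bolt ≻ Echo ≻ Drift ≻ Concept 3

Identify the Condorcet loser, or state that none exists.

Pairwise majorities:
Drift vs Concept 3: Drift preferred on 3+6 = 9 ballots; Drift wins 9–6.
Drift vs Bolt: Drift is ranked higher on 0 ballots, Bolt on 15. Bolt wins 15–0.
Drift vs Echo: Echo, 12–3.
Concept 3–Bolt: Bolt 9–6.
Concept 3 vs Echo: 6+3 = 9 for Concept 3, 6 for Echo — Concept 3 by 9–6.
Bolt vs Echo: 15 to 0, Bolt.
No design is winless: Drift beats Concept 3; Concept 3 beats Echo; Bolt beats Drift; Echo beats Drift. There is no Condorcet loser.

none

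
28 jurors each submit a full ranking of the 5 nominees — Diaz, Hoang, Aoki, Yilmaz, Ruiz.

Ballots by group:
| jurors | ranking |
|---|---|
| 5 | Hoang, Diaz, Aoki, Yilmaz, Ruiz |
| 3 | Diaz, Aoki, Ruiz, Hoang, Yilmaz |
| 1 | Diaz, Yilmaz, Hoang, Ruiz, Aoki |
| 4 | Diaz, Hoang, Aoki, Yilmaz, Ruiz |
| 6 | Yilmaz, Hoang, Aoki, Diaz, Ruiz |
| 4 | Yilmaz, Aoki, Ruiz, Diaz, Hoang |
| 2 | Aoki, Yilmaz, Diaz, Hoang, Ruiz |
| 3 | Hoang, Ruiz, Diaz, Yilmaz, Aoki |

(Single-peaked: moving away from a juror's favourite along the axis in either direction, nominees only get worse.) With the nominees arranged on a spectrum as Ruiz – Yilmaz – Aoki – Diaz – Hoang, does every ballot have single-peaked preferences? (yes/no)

Axis positions: Ruiz=1, Yilmaz=2, Aoki=3, Diaz=4, Hoang=5.
Group 1 (peak Hoang at position 5): ranking walks positions 5-4-3-2-1, expanding outward from the peak — single-peaked.
Group 2: ranking walks positions 4-3-1-5-2; Ruiz is ranked above Yilmaz even though Yilmaz lies between Ruiz and the peak Diaz on the axis — preferences dip and rise again. Not single-peaked.
Group 3: ranking walks positions 4-2-5-1-3; Yilmaz is ranked above Aoki even though Aoki lies between Yilmaz and the peak Diaz on the axis — preferences dip and rise again. Not single-peaked.
Group 4 (peak Diaz at position 4): ranking walks positions 4-5-3-2-1, expanding outward from the peak — single-peaked.
Group 5: ranking walks positions 2-5-3-4-1; Hoang is ranked above Aoki even though Aoki lies between Hoang and the peak Yilmaz on the axis — preferences dip and rise again. Not single-peaked.
Group 6 (peak Yilmaz at position 2): ranking walks positions 2-3-1-4-5, expanding outward from the peak — single-peaked.
Group 7 (peak Aoki at position 3): ranking walks positions 3-2-4-5-1, expanding outward from the peak — single-peaked.
Group 8: ranking walks positions 5-1-4-2-3; Ruiz is ranked above Diaz even though Diaz lies between Ruiz and the peak Hoang on the axis — preferences dip and rise again. Not single-peaked.
Group 2 violates single-peakedness, so the profile is not single-peaked on this axis.

no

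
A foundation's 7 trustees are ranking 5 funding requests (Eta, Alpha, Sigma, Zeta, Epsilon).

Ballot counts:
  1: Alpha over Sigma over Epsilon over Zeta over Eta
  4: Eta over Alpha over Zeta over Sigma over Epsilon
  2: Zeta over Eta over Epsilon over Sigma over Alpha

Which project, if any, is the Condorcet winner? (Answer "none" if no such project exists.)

Eta

Head-to-head results (7 reviewers):
Eta vs Alpha: 4+2 = 6 for Eta, 1 for Alpha — Eta by 6–1.
Eta vs Sigma: 4+2 = 6 for Eta, 1 for Sigma — Eta by 6–1.
Eta vs Zeta: Eta preferred on 4 ballots; Eta wins 4–3.
Eta vs Epsilon: 6 to 1, Eta.
Alpha vs Sigma: 5 to 2, Alpha.
Alpha vs Zeta: 1+4 = 5 for Alpha, 2 for Zeta — Alpha by 5–2.
Alpha vs Epsilon: 5 to 2, Alpha.
Sigma vs Zeta: 1 to 6, Zeta.
Sigma vs Epsilon: Sigma is ranked higher on 1+4 = 5 ballots, Epsilon on 2. Sigma wins 5–2.
Zeta vs Epsilon: Zeta is ranked higher on 4+2 = 6 ballots, Epsilon on 1. Zeta wins 6–1.
Eta beats each of Alpha, Sigma, Zeta, Epsilon — Eta is the Condorcet winner.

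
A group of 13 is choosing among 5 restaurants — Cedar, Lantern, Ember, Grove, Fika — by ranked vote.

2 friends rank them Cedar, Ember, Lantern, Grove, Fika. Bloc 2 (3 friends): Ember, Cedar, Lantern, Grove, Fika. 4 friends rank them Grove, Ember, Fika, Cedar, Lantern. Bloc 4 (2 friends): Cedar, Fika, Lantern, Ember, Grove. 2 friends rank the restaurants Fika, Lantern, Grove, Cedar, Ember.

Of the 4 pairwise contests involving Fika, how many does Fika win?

1

Fika against each rival (13 friends):
Fika vs Cedar: 4+2 = 6 for Fika, 7 for Cedar — Cedar by 7–6.
Fika vs Lantern: Fika preferred on 4+2+2 = 8 ballots; Fika wins 8–5.
Fika vs Ember: Ember, 9–4.
Fika vs Grove: Grove wins 9–4.
Fika beats Lantern; loses to Cedar, Ember, Grove — 1 pairwise win.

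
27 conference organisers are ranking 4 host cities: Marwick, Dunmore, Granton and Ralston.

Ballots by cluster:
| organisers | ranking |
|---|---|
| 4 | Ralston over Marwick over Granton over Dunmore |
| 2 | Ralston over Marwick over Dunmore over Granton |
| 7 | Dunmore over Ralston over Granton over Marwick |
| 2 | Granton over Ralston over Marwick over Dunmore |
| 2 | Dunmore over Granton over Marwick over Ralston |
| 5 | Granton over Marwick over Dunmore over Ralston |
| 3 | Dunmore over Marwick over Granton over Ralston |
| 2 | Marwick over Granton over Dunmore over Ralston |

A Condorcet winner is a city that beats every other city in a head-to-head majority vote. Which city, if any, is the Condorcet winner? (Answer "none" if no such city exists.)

Pairwise majorities:
Marwick vs Dunmore: Marwick wins 15–12.
Marwick–Granton: Granton 16–11.
Marwick–Ralston: Ralston 15–12.
Dunmore vs Granton: Dunmore wins 14–13.
Dunmore vs Ralston: Dunmore, 19–8.
Granton vs Ralston: Granton wins 14–13.
Each city drops at least one matchup (Marwick loses to Granton; Dunmore loses to Marwick; Granton loses to Dunmore; Ralston loses to Dunmore); the cycle Marwick > Dunmore > Granton > Marwick rules out a Condorcet winner.

none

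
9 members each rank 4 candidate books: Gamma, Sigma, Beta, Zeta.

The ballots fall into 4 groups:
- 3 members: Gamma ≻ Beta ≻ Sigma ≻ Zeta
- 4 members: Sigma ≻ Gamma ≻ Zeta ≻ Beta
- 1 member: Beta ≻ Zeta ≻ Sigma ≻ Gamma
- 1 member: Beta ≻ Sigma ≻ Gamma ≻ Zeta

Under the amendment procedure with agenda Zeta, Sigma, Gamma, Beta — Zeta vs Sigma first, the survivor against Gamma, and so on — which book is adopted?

Round 1: Zeta vs Sigma — 1–8, Sigma advances.
Round 2: Sigma vs Gamma — 6–3, Sigma advances.
Round 3: Sigma vs Beta — 4–5, Beta advances.
The agenda winner is Beta.

Beta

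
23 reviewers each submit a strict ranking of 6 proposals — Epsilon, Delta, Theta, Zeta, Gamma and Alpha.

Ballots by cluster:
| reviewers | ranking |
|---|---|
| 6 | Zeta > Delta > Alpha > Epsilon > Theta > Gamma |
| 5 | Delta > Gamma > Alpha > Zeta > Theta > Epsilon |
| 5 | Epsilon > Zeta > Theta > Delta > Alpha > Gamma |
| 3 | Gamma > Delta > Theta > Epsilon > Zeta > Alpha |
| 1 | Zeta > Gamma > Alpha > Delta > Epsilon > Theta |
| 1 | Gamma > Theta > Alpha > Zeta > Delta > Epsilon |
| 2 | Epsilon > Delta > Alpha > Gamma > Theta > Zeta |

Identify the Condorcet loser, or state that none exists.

Theta

Head-to-head results (23 reviewers):
Epsilon vs Delta: 5+2 = 7 for Epsilon, 16 for Delta — Delta by 16–7.
Epsilon–Theta: Epsilon 14–9.
Epsilon–Zeta: Zeta 13–10.
Epsilon–Gamma: Epsilon 13–10.
Epsilon–Alpha: Alpha 13–10.
Delta vs Theta: Delta is ranked higher on 6+5+3+1+2 = 17 ballots, Theta on 6. Delta wins 17–6.
Delta vs Zeta: Delta is ranked higher on 5+3+2 = 10 ballots, Zeta on 13. Zeta wins 13–10.
Delta vs Gamma: Delta is ranked higher on 6+5+5+2 = 18 ballots, Gamma on 5. Delta wins 18–5.
Delta vs Alpha: Delta wins 21–2.
Theta vs Zeta: 3+1+2 = 6 for Theta, 17 for Zeta — Zeta by 17–6.
Theta vs Gamma: Gamma, 12–11.
Theta vs Alpha: 5+3+1 = 9 for Theta, 14 for Alpha — Alpha by 14–9.
Zeta–Gamma: Zeta 12–11.
Zeta vs Alpha: Zeta wins 15–8.
Gamma vs Alpha: Alpha wins 13–10.
Theta loses to every other project — it is the Condorcet loser.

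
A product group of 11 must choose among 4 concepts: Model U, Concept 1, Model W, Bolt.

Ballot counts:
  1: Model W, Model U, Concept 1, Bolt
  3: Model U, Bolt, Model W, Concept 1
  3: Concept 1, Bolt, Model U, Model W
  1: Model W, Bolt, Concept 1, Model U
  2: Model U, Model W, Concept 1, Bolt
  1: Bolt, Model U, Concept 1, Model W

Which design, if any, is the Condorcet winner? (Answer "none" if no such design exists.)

Head-to-head results (11 engineers):
Model U–Concept 1: Model U 7–4.
Model U vs Model W: Model U preferred on 3+3+2+1 = 9 ballots; Model U wins 9–2.
Model U–Bolt: Model U 6–5.
Concept 1 vs Model W: Model W wins 7–4.
Concept 1 vs Bolt: 1+3+2 = 6 for Concept 1, 5 for Bolt — Concept 1 by 6–5.
Model W–Bolt: Bolt 7–4.
Model U wins every pairwise contest, so Model U is the Condorcet winner.

Model U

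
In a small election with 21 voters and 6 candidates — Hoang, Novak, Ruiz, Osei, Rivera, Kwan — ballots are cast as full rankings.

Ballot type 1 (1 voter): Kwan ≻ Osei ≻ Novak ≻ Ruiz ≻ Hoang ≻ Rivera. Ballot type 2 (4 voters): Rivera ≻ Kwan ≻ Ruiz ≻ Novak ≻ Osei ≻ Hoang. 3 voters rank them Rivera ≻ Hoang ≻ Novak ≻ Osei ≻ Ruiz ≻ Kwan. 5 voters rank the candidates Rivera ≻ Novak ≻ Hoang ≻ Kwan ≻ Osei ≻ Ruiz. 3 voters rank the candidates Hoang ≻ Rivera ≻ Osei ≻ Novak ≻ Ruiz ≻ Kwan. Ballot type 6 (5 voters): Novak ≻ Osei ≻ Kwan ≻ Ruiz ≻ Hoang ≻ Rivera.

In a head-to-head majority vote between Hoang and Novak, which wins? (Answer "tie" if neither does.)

Ballots ranking Hoang above Novak: 3 + 3 = 6.
Ballots ranking Novak above Hoang: 21 − 6 = 15.
Novak wins the head-to-head 15–6.

Novak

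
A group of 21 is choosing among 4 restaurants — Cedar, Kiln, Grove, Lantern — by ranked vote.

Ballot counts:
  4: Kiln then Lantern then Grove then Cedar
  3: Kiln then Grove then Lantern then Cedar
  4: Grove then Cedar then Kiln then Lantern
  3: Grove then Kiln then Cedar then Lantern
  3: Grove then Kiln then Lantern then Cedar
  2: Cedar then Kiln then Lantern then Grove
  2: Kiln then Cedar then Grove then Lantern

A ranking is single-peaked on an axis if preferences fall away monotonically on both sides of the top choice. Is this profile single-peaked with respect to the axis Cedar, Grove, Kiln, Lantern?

Axis positions: Cedar=1, Grove=2, Kiln=3, Lantern=4.
Type 1 (peak Kiln at position 3): ranking walks positions 3-4-2-1, expanding outward from the peak — single-peaked.
Type 2 (peak Kiln at position 3): ranking walks positions 3-2-4-1, expanding outward from the peak — single-peaked.
Type 3 (peak Grove at position 2): ranking walks positions 2-1-3-4, expanding outward from the peak — single-peaked.
Type 4 (peak Grove at position 2): ranking walks positions 2-3-1-4, expanding outward from the peak — single-peaked.
Type 5 (peak Grove at position 2): ranking walks positions 2-3-4-1, expanding outward from the peak — single-peaked.
Type 6: ranking walks positions 1-3-4-2; Kiln is ranked above Grove even though Grove lies between Kiln and the peak Cedar on the axis — preferences dip and rise again. Not single-peaked.
Type 7: ranking walks positions 3-1-2-4; Cedar is ranked above Grove even though Grove lies between Cedar and the peak Kiln on the axis — preferences dip and rise again. Not single-peaked.
Type 6 violates single-peakedness, so the profile is not single-peaked on this axis.

no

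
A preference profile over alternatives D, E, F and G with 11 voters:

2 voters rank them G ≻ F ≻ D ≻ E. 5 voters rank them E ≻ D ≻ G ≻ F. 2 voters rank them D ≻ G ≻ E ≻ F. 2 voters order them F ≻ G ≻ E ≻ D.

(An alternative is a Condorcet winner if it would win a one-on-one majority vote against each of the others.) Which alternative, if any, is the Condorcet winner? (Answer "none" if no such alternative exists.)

Head-to-head results (11 voters):
D vs E: E, 7–4.
D–F: D 7–4.
D–G: D 7–4.
E vs F: E, 7–4.
E vs G: G, 6–5.
F–G: G 9–2.
Each alternative drops at least one matchup (D loses to E; E loses to G; F loses to D; G loses to D); the cycle D beats G beats E beats D rules out a Condorcet winner.

none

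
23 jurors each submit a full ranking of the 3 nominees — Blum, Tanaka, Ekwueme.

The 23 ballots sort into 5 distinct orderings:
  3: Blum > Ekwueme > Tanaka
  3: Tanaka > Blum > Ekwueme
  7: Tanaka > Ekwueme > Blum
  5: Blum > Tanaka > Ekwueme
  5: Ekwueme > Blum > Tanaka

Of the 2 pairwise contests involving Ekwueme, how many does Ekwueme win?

Ekwueme against each rival (23 jurors):
Ekwueme vs Blum: 7+5 = 12 for Ekwueme, 11 for Blum — Ekwueme by 12–11.
Ekwueme vs Tanaka: Tanaka, 15–8.
Ekwueme beats Blum; loses to Tanaka — 1 pairwise win.

1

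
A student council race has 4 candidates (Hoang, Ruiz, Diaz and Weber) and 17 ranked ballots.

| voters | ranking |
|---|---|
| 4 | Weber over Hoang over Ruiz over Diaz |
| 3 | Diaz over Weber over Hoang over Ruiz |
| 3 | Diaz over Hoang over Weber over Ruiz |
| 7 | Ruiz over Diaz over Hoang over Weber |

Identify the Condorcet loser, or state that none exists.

Pairwise majorities:
Hoang vs Ruiz: 4+3+3 = 10 for Hoang, 7 for Ruiz — Hoang by 10–7.
Hoang vs Diaz: Hoang is ranked higher on 4 ballots, Diaz on 13. Diaz wins 13–4.
Hoang vs Weber: 3+7 = 10 for Hoang, 7 for Weber — Hoang by 10–7.
Ruiz vs Diaz: Ruiz, 11–6.
Ruiz vs Weber: 7 for Ruiz, 10 for Weber — Weber by 10–7.
Diaz–Weber: Diaz 13–4.
No candidate is winless: Hoang beats Ruiz; Ruiz beats Diaz; Diaz beats Hoang; Weber beats Ruiz. There is no Condorcet loser.

none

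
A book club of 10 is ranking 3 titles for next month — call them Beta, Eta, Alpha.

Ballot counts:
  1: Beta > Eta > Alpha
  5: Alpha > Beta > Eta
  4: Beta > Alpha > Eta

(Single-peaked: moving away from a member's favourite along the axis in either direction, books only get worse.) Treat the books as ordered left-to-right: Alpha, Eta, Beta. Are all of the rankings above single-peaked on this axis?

no

Axis positions: Alpha=1, Eta=2, Beta=3.
Bloc 1 (peak Beta at position 3): ranking walks positions 3-2-1, expanding outward from the peak — single-peaked.
Bloc 2: ranking walks positions 1-3-2; Beta is ranked above Eta even though Eta lies between Beta and the peak Alpha on the axis — preferences dip and rise again. Not single-peaked.
Bloc 3: ranking walks positions 3-1-2; Alpha is ranked above Eta even though Eta lies between Alpha and the peak Beta on the axis — preferences dip and rise again. Not single-peaked.
Bloc 2 violates single-peakedness, so the profile is not single-peaked on this axis.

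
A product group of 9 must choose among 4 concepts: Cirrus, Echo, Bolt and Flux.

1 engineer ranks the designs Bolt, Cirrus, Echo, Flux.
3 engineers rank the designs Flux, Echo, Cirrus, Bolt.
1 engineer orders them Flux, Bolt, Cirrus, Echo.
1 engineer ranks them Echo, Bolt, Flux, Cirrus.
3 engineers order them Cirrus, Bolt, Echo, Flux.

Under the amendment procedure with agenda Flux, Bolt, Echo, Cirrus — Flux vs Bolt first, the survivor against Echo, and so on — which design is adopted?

Cirrus

Round 1: Flux vs Bolt — 4–5, Bolt advances.
Round 2: Bolt vs Echo — 5–4, Bolt advances.
Round 3: Bolt vs Cirrus — 3–6, Cirrus advances.
Cirrus survives the agenda.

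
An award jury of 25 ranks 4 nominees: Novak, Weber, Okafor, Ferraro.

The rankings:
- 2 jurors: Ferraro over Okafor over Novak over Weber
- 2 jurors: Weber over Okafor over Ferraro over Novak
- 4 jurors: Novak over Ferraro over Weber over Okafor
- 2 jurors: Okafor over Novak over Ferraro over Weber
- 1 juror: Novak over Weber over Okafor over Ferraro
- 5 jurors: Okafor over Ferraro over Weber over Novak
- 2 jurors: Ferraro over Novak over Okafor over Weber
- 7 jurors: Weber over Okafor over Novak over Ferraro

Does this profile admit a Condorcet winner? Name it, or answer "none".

Pairwise majorities:
Novak vs Weber: Weber wins 14–11.
Novak–Okafor: Okafor 18–7.
Novak vs Ferraro: Novak wins 14–11.
Weber vs Okafor: Weber wins 14–11.
Weber vs Ferraro: Ferraro, 15–10.
Okafor vs Ferraro: Okafor, 17–8.
No nominee is unbeaten: Novak loses to Weber; Weber loses to Ferraro; Okafor loses to Weber; Ferraro loses to Novak. In particular Novak → Ferraro → Weber → Novak is a majority cycle — no Condorcet winner exists.

none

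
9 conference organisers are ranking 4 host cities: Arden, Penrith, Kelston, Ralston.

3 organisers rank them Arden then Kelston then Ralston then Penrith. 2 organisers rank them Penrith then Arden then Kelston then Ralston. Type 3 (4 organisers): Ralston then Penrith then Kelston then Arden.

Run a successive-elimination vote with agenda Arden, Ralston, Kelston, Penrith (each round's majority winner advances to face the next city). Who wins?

Penrith

Round 1: Arden vs Ralston — 5–4, Arden advances.
Round 2: Arden vs Kelston — 5–4, Arden advances.
Round 3: Arden vs Penrith — 3–6, Penrith advances.
Penrith survives the agenda.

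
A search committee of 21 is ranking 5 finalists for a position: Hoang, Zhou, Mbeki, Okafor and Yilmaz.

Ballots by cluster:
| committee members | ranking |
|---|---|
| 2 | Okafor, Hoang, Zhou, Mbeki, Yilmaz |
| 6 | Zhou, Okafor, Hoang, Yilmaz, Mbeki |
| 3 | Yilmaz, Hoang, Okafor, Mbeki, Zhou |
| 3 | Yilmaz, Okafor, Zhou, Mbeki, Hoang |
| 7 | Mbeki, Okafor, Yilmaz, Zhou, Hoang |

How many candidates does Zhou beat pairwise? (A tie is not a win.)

Zhou against each rival (21 committee members):
Zhou vs Hoang: 16 to 5, Zhou.
Zhou vs Mbeki: Zhou, 11–10.
Zhou–Okafor: Okafor 15–6.
Zhou vs Yilmaz: 2+6 = 8 for Zhou, 13 for Yilmaz — Yilmaz by 13–8.
Zhou beats Hoang, Mbeki; loses to Okafor, Yilmaz — 2 pairwise wins.

2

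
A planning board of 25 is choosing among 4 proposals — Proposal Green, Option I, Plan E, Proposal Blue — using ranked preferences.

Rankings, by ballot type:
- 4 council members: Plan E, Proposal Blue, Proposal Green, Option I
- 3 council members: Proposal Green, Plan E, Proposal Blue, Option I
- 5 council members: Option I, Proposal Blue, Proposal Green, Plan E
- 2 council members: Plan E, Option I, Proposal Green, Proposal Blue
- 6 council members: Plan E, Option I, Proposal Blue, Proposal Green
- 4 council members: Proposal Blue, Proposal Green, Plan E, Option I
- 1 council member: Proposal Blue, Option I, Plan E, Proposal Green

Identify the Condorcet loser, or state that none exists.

Head-to-head results (25 council members):
Proposal Green vs Option I: Proposal Green preferred on 4+3+4 = 11 ballots; Option I wins 14–11.
Proposal Green vs Plan E: Plan E wins 13–12.
Proposal Green–Proposal Blue: Proposal Blue 20–5.
Option I vs Plan E: Plan E wins 19–6.
Option I vs Proposal Blue: Option I wins 13–12.
Plan E vs Proposal Blue: 4+3+2+6 = 15 for Plan E, 10 for Proposal Blue — Plan E by 15–10.
Proposal Green loses to every other option — it is the Condorcet loser.

Proposal Green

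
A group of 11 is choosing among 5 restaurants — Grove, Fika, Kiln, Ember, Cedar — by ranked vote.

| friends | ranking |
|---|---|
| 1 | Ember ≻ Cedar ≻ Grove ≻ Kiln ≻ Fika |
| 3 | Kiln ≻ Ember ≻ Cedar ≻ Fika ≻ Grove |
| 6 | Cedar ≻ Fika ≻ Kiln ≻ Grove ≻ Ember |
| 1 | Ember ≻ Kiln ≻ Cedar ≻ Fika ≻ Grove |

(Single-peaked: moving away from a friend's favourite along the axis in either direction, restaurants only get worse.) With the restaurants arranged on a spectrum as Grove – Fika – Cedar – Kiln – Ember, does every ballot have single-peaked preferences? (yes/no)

no

Axis positions: Grove=1, Fika=2, Cedar=3, Kiln=4, Ember=5.
Group 1: ranking walks positions 5-3-1-4-2; Cedar is ranked above Kiln even though Kiln lies between Cedar and the peak Ember on the axis — preferences dip and rise again. Not single-peaked.
Group 2 (peak Kiln at position 4): ranking walks positions 4-5-3-2-1, expanding outward from the peak — single-peaked.
Group 3 (peak Cedar at position 3): ranking walks positions 3-2-4-1-5, expanding outward from the peak — single-peaked.
Group 4 (peak Ember at position 5): ranking walks positions 5-4-3-2-1, expanding outward from the peak — single-peaked.
Group 1 violates single-peakedness, so the profile is not single-peaked on this axis.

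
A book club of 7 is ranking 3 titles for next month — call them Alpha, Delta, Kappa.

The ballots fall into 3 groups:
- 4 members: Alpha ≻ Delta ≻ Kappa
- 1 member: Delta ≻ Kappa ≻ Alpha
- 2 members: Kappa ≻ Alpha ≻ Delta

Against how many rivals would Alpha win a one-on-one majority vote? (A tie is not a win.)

2

Alpha against each rival (7 members):
Alpha vs Delta: Alpha, 6–1.
Alpha vs Kappa: Alpha, 4–3.
Alpha beats Delta, Kappa — 2 pairwise wins.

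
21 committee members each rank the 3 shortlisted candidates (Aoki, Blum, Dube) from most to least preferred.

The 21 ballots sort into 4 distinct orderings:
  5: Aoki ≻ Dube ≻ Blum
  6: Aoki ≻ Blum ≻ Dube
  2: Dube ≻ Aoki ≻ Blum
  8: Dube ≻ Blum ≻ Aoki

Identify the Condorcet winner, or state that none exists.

Aoki

Head-to-head results (21 committee members):
Aoki–Blum: Aoki 13–8.
Aoki vs Dube: Aoki, 11–10.
Blum–Dube: Dube 15–6.
Aoki beats each of Blum, Dube — Aoki is the Condorcet winner.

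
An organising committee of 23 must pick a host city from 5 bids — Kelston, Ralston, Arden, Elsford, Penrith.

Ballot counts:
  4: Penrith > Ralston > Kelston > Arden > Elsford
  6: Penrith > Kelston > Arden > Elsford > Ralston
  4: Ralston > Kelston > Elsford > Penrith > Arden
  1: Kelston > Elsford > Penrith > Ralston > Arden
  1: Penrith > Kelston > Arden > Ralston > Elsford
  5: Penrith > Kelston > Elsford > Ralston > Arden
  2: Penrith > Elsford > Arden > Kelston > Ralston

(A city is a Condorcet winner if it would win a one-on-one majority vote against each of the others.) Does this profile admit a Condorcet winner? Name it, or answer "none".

Penrith

Pairwise majorities:
Kelston–Ralston: Kelston 15–8.
Kelston vs Arden: Kelston, 21–2.
Kelston vs Elsford: Kelston, 21–2.
Kelston–Penrith: Penrith 18–5.
Ralston vs Arden: Ralston, 14–9.
Ralston vs Elsford: Elsford wins 14–9.
Ralston–Penrith: Penrith 19–4.
Arden vs Elsford: Elsford wins 12–11.
Arden–Penrith: Penrith 23–0.
Elsford vs Penrith: Penrith wins 18–5.
Penrith wins every pairwise contest, so Penrith is the Condorcet winner.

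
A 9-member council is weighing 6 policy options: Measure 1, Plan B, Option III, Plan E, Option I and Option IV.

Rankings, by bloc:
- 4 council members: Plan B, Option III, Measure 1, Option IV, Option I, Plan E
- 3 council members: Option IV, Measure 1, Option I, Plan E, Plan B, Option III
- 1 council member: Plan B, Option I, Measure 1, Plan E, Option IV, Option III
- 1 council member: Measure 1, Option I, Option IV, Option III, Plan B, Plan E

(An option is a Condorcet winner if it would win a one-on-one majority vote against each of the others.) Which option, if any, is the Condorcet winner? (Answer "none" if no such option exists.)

Check each pair by majority over 9 ballots:
Measure 1–Plan B: Plan B 5–4.
Measure 1 vs Option III: Measure 1 preferred on 3+1+1 = 5 ballots; Measure 1 wins 5–4.
Measure 1 vs Plan E: Measure 1 preferred on 4+3+1+1 = 9 ballots; Measure 1 wins 9–0.
Measure 1 vs Option I: Measure 1, 8–1.
Measure 1 vs Option IV: Measure 1 is ranked higher on 4+1+1 = 6 ballots, Option IV on 3. Measure 1 wins 6–3.
Plan B vs Option III: 8 to 1, Plan B.
Plan B vs Plan E: 6 to 3, Plan B.
Plan B vs Option I: Plan B preferred on 4+1 = 5 ballots; Plan B wins 5–4.
Plan B vs Option IV: Plan B wins 5–4.
Option III vs Plan E: 4+1 = 5 for Option III, 4 for Plan E — Option III by 5–4.
Option III vs Option I: Option III is ranked higher on 4 ballots, Option I on 5. Option I wins 5–4.
Option III vs Option IV: Option IV, 5–4.
Plan E vs Option I: Plan E preferred on 0 ballots; Option I wins 9–0.
Plan E vs Option IV: Plan E is ranked higher on 1 ballot, Option IV on 8. Option IV wins 8–1.
Option I vs Option IV: Option IV, 7–2.
Plan B wins every pairwise contest, so Plan B is the Condorcet winner.

Plan B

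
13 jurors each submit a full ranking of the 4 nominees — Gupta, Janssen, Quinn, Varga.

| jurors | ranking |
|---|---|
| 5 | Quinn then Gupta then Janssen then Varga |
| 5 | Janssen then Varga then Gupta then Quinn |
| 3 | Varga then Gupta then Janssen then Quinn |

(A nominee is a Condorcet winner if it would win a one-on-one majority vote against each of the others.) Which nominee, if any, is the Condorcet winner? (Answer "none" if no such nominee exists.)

none

Check each pair by majority over 13 ballots:
Gupta vs Janssen: Gupta is ranked higher on 5+3 = 8 ballots, Janssen on 5. Gupta wins 8–5.
Gupta vs Quinn: Gupta preferred on 5+3 = 8 ballots; Gupta wins 8–5.
Gupta vs Varga: Gupta preferred on 5 ballots; Varga wins 8–5.
Janssen vs Quinn: 8 to 5, Janssen.
Janssen vs Varga: 5+5 = 10 for Janssen, 3 for Varga — Janssen by 10–3.
Quinn vs Varga: Quinn preferred on 5 ballots; Varga wins 8–5.
No nominee is unbeaten: Gupta loses to Varga; Janssen loses to Gupta; Quinn loses to Gupta; Varga loses to Janssen. In particular Gupta > Janssen > Varga > Gupta is a majority cycle — no Condorcet winner exists.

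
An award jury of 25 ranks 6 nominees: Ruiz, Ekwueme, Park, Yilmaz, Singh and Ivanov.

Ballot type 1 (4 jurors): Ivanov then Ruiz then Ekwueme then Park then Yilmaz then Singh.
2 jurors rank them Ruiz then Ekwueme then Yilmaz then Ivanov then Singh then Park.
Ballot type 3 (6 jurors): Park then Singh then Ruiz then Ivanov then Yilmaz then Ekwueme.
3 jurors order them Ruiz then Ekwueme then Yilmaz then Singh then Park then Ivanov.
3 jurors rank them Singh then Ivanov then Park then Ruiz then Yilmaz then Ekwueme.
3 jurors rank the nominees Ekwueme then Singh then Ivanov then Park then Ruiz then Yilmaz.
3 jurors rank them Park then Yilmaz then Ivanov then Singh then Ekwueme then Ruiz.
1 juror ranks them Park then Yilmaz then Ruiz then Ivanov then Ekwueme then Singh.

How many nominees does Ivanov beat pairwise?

Ivanov against each rival (25 jurors):
Ivanov vs Ruiz: 13 to 12, Ivanov.
Ivanov vs Ekwueme: Ivanov preferred on 4+6+3+3+1 = 17 ballots; Ivanov wins 17–8.
Ivanov vs Park: Ivanov preferred on 4+2+3+3 = 12 ballots; Park wins 13–12.
Ivanov vs Yilmaz: 16 to 9, Ivanov.
Ivanov vs Singh: 4+2+3+1 = 10 for Ivanov, 15 for Singh — Singh by 15–10.
Ivanov beats Ruiz, Ekwueme, Yilmaz; loses to Park, Singh — 3 pairwise wins.

3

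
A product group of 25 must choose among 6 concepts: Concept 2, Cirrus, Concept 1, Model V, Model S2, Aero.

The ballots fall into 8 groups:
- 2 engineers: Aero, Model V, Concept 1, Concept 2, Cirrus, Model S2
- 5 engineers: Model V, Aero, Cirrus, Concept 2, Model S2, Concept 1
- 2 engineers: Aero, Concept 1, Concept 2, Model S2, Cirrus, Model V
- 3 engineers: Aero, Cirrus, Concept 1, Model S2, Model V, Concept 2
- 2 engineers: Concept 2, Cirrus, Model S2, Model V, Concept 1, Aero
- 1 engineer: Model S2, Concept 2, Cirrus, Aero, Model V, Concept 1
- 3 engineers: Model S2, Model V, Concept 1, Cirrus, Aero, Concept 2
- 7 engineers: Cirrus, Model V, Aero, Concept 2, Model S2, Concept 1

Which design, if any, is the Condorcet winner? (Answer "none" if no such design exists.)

Cirrus

Pairwise majorities:
Concept 2 vs Cirrus: Cirrus, 18–7.
Concept 2 vs Concept 1: Concept 2 wins 15–10.
Concept 2 vs Model V: Model V, 20–5.
Concept 2 vs Model S2: Concept 2 wins 18–7.
Concept 2 vs Aero: Aero, 22–3.
Cirrus–Concept 1: Cirrus 18–7.
Cirrus vs Model V: Cirrus, 15–10.
Cirrus–Model S2: Cirrus 19–6.
Cirrus–Aero: Cirrus 13–12.
Concept 1 vs Model V: Model V wins 20–5.
Concept 1 vs Model S2: Model S2, 18–7.
Concept 1 vs Aero: Aero, 20–5.
Model V vs Model S2: Model V, 14–11.
Model V vs Aero: Model V wins 17–8.
Model S2 vs Aero: Aero, 19–6.
Cirrus wins every pairwise contest, so Cirrus is the Condorcet winner.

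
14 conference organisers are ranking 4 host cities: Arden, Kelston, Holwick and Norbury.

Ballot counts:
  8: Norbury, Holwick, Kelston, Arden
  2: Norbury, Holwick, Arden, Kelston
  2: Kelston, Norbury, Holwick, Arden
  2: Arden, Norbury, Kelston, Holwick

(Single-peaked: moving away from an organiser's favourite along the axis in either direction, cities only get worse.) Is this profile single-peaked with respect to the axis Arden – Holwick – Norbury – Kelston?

Axis positions: Arden=1, Holwick=2, Norbury=3, Kelston=4.
Cluster 1 (peak Norbury at position 3): ranking walks positions 3-2-4-1, expanding outward from the peak — single-peaked.
Cluster 2 (peak Norbury at position 3): ranking walks positions 3-2-1-4, expanding outward from the peak — single-peaked.
Cluster 3 (peak Kelston at position 4): ranking walks positions 4-3-2-1, expanding outward from the peak — single-peaked.
Cluster 4: ranking walks positions 1-3-4-2; Norbury is ranked above Holwick even though Holwick lies between Norbury and the peak Arden on the axis — preferences dip and rise again. Not single-peaked.
Cluster 4 violates single-peakedness, so the profile is not single-peaked on this axis.

no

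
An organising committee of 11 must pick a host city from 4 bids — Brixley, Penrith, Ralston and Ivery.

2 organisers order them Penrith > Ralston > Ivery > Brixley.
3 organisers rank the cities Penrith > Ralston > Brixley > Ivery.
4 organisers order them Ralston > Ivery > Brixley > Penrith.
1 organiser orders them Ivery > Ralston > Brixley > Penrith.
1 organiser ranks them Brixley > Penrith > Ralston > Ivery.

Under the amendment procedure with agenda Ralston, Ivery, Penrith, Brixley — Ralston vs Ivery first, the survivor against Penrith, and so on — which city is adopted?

Round 1: Ralston vs Ivery — 10–1, Ralston advances.
Round 2: Ralston vs Penrith — 5–6, Penrith advances.
Round 3: Penrith vs Brixley — 5–6, Brixley advances.
Brixley survives the agenda.

Brixley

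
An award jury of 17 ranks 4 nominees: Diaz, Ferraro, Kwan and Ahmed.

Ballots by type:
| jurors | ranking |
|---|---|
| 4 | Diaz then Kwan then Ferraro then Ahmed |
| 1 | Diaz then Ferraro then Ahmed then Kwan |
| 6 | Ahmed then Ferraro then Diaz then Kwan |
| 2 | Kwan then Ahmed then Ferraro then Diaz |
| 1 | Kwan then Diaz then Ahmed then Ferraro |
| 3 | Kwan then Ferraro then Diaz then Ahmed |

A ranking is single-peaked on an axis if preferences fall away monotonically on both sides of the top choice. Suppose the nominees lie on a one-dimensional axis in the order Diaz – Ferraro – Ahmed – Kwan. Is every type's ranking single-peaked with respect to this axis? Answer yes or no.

Axis positions: Diaz=1, Ferraro=2, Ahmed=3, Kwan=4.
Type 1: ranking walks positions 1-4-2-3; Kwan is ranked above Ferraro even though Ferraro lies between Kwan and the peak Diaz on the axis — preferences dip and rise again. Not single-peaked.
Type 2 (peak Diaz at position 1): ranking walks positions 1-2-3-4, expanding outward from the peak — single-peaked.
Type 3 (peak Ahmed at position 3): ranking walks positions 3-2-1-4, expanding outward from the peak — single-peaked.
Type 4 (peak Kwan at position 4): ranking walks positions 4-3-2-1, expanding outward from the peak — single-peaked.
Type 5: ranking walks positions 4-1-3-2; Diaz is ranked above Ahmed even though Ahmed lies between Diaz and the peak Kwan on the axis — preferences dip and rise again. Not single-peaked.
Type 6: ranking walks positions 4-2-1-3; Ferraro is ranked above Ahmed even though Ahmed lies between Ferraro and the peak Kwan on the axis — preferences dip and rise again. Not single-peaked.
Type 1 violates single-peakedness, so the profile is not single-peaked on this axis.

no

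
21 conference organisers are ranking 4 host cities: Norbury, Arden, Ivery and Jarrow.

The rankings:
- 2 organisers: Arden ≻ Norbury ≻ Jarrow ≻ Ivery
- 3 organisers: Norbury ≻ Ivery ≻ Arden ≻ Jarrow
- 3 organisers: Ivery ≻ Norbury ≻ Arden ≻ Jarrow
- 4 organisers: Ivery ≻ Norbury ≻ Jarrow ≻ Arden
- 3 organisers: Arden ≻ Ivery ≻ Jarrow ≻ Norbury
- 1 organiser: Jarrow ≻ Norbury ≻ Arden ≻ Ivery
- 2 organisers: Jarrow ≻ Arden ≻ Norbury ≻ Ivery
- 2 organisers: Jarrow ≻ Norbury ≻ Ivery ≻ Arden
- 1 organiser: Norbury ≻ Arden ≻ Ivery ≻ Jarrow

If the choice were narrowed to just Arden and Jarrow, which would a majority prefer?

Arden

Ballots ranking Arden above Jarrow: 2 + 3 + 3 + 3 + 1 = 12.
Ballots ranking Jarrow above Arden: 21 − 12 = 9.
Arden wins the head-to-head 12–9.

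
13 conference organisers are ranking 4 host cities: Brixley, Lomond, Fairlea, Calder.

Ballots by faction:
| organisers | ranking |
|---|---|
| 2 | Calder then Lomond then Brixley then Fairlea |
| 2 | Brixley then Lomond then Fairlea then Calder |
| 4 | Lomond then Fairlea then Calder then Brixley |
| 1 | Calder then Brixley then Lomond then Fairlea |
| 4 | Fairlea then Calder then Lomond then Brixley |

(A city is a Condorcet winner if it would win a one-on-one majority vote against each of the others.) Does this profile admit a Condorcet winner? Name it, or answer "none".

Check each pair by majority over 13 ballots:
Brixley vs Lomond: Brixley is ranked higher on 2+1 = 3 ballots, Lomond on 10. Lomond wins 10–3.
Brixley vs Fairlea: 5 to 8, Fairlea.
Brixley vs Calder: Brixley is ranked higher on 2 ballots, Calder on 11. Calder wins 11–2.
Lomond vs Fairlea: Lomond preferred on 2+2+4+1 = 9 ballots; Lomond wins 9–4.
Lomond vs Calder: 2+4 = 6 for Lomond, 7 for Calder — Calder by 7–6.
Fairlea vs Calder: 2+4+4 = 10 for Fairlea, 3 for Calder — Fairlea by 10–3.
Every city loses at least once (Brixley loses to Lomond; Lomond loses to Calder; Fairlea loses to Lomond; Calder loses to Fairlea). The majority relation contains the cycle Lomond → Fairlea → Calder → Lomond, so there is no Condorcet winner.

none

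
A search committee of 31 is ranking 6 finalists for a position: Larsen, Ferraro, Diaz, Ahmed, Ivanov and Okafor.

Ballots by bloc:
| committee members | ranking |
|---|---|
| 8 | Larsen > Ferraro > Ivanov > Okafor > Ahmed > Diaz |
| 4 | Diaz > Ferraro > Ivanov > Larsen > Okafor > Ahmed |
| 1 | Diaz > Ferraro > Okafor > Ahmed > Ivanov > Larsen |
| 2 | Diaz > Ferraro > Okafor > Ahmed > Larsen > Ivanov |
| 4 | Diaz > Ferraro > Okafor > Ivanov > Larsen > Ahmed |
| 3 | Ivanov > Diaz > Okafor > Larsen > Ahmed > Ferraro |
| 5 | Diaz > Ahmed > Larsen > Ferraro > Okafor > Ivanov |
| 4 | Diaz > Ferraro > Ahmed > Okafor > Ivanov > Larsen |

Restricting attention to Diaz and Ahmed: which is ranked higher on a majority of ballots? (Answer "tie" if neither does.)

Diaz

Ballots ranking Diaz above Ahmed: 4 + 1 + 2 + 4 + 3 + 5 + 4 = 23.
Ballots ranking Ahmed above Diaz: 31 − 23 = 8.
Diaz wins the head-to-head 23–8.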